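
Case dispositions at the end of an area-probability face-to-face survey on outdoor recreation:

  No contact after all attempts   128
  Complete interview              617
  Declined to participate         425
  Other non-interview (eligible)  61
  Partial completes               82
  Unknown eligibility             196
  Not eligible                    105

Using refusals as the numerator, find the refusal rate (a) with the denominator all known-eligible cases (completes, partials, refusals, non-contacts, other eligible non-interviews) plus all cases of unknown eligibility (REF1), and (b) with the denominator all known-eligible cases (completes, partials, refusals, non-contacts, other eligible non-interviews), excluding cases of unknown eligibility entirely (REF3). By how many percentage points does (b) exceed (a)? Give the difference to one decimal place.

Numerator = 425
Denominator = 617 + 82 + 425 + 128 + 61 + 196 = 1509
REF1 = 425 / 1509 = 0.2816
Denominator = 617 + 82 + 425 + 128 + 61 = 1313
REF3 = 425 / 1313 = 0.3237
Difference = 32.37 − 28.16 = 4.21 percentage points

4.2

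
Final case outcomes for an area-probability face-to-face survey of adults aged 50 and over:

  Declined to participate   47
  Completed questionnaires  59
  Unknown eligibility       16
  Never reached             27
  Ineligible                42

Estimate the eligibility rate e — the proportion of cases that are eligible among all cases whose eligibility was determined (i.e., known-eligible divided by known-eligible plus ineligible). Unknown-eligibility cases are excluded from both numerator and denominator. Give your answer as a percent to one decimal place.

Determined eligible → 59 + 47 + 27 = 133
e = 133 / (133 + 42) = 133 / 175 = 0.7600

76.0%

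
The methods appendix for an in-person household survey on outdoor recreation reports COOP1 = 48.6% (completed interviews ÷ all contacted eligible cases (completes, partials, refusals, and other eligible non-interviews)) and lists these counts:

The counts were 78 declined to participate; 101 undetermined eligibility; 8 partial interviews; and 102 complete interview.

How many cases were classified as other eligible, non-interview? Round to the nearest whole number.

22

COOP1 = 102 / D = 0.486
D = 102 / 0.486 = 209.9
Rest of base = 188
other eligible, non-interview = 209.9 − 188 ≈ 22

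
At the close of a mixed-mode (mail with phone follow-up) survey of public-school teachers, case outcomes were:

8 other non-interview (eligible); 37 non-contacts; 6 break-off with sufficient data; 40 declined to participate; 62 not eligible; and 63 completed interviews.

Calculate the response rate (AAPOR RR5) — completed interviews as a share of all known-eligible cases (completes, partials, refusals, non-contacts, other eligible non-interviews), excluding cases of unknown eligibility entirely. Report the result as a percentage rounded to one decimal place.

40.9%

Numerator: 63
Denominator: 63 + 6 + 40 + 37 + 8 = 154
RR5 = 63 / 154 = 0.4091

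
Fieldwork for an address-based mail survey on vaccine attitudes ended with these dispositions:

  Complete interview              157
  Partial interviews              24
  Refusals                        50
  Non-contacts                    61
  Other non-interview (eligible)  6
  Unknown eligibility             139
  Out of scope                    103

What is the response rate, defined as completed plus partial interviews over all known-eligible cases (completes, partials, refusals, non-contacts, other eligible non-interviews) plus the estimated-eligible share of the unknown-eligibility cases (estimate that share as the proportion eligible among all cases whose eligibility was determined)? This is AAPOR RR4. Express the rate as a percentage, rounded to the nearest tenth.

45.1%

Num = 157 + 24 = 181
Eligible (known) = 157 + 24 + 50 + 61 + 6 = 298
e = 298 / (298 + 103) = 298 / 401 = 0.7431
Estimated eligible among unknowns = 0.7431 × 139 = 103.29
Base = 298 + 103.29 = 401.29
RR4 = 181 / 401.29 = 0.4510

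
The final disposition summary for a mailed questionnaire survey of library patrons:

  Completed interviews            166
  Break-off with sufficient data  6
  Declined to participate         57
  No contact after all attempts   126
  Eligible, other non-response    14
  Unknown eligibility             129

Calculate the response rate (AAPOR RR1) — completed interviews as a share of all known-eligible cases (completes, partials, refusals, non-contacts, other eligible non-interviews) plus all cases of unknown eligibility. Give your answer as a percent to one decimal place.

Num = 166
Base = 166 + 6 + 57 + 126 + 14 + 129 = 498
RR1 = 166 / 498 = 0.3333

33.3%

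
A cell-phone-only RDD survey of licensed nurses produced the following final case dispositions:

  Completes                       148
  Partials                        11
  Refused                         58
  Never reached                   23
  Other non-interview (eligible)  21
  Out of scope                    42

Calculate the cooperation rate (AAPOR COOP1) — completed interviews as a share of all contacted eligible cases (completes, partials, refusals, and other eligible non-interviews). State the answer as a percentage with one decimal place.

Num = 148
Denominator = 148 + 11 + 58 + 21 = 238
COOP1 = 148 / 238 = 0.6218

62.2%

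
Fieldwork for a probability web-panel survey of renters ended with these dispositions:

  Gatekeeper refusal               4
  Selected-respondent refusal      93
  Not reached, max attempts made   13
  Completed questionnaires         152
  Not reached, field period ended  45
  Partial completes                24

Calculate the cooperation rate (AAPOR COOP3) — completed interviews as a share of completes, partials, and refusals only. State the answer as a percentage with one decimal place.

55.7%

Refusal or break-off = 4 + 93 = 97
No contact after all attempts = 45 + 13 = 58
Numerator: 152
Denominator: 152 + 24 + 97 = 273
COOP3 = 152 / 273 = 0.5568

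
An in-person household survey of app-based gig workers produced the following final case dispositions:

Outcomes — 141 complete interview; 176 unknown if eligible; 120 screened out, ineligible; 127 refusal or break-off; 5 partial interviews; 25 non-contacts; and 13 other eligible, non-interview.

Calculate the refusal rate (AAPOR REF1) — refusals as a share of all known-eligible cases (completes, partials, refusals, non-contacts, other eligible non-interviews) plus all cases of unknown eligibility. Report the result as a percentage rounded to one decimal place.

26.1%

Top → 127
Denom → 141 + 5 + 127 + 25 + 13 + 176 = 487
REF1 = 127 / 487 = 0.2608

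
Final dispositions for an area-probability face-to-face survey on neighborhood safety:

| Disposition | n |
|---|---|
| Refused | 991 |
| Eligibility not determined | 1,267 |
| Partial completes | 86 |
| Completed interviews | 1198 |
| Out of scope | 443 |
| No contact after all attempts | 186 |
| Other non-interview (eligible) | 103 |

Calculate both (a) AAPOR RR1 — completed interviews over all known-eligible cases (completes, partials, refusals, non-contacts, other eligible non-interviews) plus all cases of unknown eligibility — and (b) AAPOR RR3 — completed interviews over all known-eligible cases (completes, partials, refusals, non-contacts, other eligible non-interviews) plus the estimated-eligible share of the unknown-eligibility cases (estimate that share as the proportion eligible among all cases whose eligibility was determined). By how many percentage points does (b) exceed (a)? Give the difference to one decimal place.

1.6

Num: 1198
Denom: 1198 + 86 + 991 + 186 + 103 + 1267 = 3831
RR1 = 1198 / 3831 = 0.3127
Determined eligible: 1198 + 86 + 991 + 186 + 103 = 2564
e = 2564 / (2564 + 443) = 2564 / 3007 = 0.8527
Eligible share of unknowns: 0.8527 × 1267 = 1080.37
Denom: 2564 + 1080.37 = 3644.37
RR3 = 1198 / 3644.37 = 0.3287
Difference = 32.87 − 31.27 = 1.60 percentage points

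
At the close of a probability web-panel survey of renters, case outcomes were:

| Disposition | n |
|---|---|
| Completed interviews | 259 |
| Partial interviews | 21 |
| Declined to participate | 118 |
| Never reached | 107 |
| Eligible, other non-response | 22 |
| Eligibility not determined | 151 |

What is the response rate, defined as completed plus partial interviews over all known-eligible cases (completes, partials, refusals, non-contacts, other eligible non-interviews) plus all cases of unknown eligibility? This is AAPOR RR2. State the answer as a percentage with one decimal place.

Numerator: 259 + 21 = 280
Denom: 259 + 21 + 118 + 107 + 22 + 151 = 678
RR2 = 280 / 678 = 0.4130

41.3%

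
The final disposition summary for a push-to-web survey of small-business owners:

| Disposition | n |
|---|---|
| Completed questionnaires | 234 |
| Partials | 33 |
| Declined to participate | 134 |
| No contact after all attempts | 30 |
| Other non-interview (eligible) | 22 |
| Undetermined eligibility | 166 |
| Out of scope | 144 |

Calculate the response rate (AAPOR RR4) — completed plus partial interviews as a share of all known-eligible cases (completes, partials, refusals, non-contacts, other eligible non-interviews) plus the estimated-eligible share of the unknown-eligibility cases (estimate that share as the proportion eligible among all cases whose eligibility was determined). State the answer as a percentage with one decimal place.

46.1%

Numerator = 234 + 33 = 267
Determined eligible = 234 + 33 + 134 + 30 + 22 = 453
e = 453 / (453 + 144) = 453 / 597 = 0.7588
Eligible share of unknowns = 0.7588 × 166 = 125.96
Denominator = 453 + 125.96 = 578.96
RR4 = 267 / 578.96 = 0.4612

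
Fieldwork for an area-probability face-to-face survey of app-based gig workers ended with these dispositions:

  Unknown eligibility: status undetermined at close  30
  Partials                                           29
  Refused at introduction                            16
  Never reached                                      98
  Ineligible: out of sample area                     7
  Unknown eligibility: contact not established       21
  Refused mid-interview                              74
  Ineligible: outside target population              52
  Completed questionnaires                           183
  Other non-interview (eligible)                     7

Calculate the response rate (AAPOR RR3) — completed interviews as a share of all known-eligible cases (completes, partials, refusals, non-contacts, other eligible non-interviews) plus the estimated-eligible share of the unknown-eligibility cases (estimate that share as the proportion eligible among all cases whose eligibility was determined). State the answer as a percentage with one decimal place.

40.5%

Refused = 16 + 74 = 90
Unknown eligibility = 21 + 30 = 51
Screened out, ineligible = 52 + 7 = 59
Top → 183
Determined eligible → 183 + 29 + 90 + 98 + 7 = 407
e = 407 / (407 + 59) = 407 / 466 = 0.8734
Eligible share of unknowns → 0.8734 × 51 = 44.54
Denom → 407 + 44.54 = 451.54
RR3 = 183 / 451.54 = 0.4053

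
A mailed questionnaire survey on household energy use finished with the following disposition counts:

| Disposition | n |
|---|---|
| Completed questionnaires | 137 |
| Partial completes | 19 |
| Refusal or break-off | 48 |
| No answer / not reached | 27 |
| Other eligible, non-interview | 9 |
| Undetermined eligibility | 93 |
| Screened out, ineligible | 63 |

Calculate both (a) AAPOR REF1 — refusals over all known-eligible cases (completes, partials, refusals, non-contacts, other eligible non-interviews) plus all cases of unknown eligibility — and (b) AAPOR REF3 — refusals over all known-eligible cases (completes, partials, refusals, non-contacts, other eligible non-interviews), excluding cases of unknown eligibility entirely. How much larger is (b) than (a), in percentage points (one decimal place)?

Numerator: 48
Base: 137 + 19 + 48 + 27 + 9 + 93 = 333
REF1 = 48 / 333 = 0.1441
Base: 137 + 19 + 48 + 27 + 9 = 240
REF3 = 48 / 240 = 0.2000
Difference = 20.00 − 14.41 = 5.59 percentage points

5.6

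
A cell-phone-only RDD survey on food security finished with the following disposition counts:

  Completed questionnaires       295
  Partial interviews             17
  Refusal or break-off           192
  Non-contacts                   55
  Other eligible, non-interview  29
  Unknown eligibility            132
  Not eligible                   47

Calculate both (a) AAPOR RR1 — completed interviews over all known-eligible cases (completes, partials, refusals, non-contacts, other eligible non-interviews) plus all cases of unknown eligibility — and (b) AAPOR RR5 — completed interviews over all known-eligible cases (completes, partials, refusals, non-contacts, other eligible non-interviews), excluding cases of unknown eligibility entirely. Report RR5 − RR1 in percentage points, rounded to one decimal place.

Top = 295
Base = 295 + 17 + 192 + 55 + 29 + 132 = 720
RR1 = 295 / 720 = 0.4097
Base = 295 + 17 + 192 + 55 + 29 = 588
RR5 = 295 / 588 = 0.5017
Difference = 50.17 − 40.97 = 9.20 percentage points

9.2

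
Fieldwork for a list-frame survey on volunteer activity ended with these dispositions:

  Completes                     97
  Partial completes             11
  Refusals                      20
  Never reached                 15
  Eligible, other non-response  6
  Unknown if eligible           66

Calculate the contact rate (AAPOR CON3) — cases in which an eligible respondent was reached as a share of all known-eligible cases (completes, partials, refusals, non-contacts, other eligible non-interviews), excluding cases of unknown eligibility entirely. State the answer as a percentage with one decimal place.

89.9%

Top → 97 + 11 + 20 + 6 = 134
Denom → 97 + 11 + 20 + 15 + 6 = 149
CON3 = 134 / 149 = 0.8993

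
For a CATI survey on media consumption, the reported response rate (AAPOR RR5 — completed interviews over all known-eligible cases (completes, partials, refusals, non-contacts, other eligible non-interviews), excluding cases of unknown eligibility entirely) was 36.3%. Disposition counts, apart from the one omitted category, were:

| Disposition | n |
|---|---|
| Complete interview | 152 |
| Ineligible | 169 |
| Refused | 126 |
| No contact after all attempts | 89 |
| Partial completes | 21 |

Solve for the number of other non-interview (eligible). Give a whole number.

RR5 = 152 / D = 0.363
D = 152 / 0.363 = 418.7
Remaining denominator categories sum to 388
other non-interview (eligible) = 418.7 − 388 ≈ 31

31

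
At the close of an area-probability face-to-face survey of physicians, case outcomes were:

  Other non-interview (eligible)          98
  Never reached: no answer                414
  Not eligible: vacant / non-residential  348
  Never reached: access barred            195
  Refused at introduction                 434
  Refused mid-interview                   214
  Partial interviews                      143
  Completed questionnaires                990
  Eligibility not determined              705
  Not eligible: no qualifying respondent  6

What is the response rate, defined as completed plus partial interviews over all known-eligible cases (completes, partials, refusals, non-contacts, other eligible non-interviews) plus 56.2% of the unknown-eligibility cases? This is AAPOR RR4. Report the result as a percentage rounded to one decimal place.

Declined to participate = 434 + 214 = 648
Non-contacts = 414 + 195 = 609
Screened out, ineligible = 6 + 348 = 354
Num: 990 + 143 = 1133
Eligible (known): 990 + 143 + 648 + 609 + 98 = 2488
e × U: 0.5620 × 705 = 396.21
Denom: 2488 + 396.21 = 2884.21
RR4 = 1133 / 2884.21 = 0.3928

39.3%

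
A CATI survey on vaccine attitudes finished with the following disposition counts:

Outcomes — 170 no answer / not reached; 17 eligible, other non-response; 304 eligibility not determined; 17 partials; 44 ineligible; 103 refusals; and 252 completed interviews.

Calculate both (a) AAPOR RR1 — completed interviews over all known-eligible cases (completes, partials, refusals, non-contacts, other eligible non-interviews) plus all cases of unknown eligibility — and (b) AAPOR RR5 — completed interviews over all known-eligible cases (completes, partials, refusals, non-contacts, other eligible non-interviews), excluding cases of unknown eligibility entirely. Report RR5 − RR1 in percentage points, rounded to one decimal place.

15.9

Top → 252
Denominator → 252 + 17 + 103 + 170 + 17 + 304 = 863
RR1 = 252 / 863 = 0.2920
Denominator → 252 + 17 + 103 + 170 + 17 = 559
RR5 = 252 / 559 = 0.4508
Difference = 45.08 − 29.20 = 15.88 percentage points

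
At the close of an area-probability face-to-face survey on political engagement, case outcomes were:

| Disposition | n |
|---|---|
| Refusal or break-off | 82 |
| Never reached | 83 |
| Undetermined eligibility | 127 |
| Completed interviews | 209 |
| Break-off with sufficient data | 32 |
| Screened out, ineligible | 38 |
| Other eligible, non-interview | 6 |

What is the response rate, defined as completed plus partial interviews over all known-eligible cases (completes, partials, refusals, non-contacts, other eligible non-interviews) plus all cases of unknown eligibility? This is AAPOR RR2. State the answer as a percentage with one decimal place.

Top → 209 + 32 = 241
Base → 209 + 32 + 82 + 83 + 6 + 127 = 539
RR2 = 241 / 539 = 0.4471

44.7%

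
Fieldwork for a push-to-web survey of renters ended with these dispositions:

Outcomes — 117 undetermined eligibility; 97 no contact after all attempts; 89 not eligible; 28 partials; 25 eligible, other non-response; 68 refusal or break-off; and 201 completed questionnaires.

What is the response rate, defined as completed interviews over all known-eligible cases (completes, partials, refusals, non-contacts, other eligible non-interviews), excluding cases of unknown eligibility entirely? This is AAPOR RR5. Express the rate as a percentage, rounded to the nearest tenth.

48.0%

Top: 201
Denominator: 201 + 28 + 68 + 97 + 25 = 419
RR5 = 201 / 419 = 0.4797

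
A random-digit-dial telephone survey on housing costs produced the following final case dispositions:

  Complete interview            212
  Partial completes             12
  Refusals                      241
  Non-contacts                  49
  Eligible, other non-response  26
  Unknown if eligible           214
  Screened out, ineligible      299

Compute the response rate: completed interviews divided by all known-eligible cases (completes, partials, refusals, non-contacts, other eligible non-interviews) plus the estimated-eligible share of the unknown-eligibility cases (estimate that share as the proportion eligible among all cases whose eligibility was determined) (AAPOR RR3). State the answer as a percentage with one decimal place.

31.3%

Num = 212
Eligible (known) = 212 + 12 + 241 + 49 + 26 = 540
e = 540 / (540 + 299) = 540 / 839 = 0.6436
Eligible share of unknowns = 0.6436 × 214 = 137.73
Denominator = 540 + 137.73 = 677.73
RR3 = 212 / 677.73 = 0.3128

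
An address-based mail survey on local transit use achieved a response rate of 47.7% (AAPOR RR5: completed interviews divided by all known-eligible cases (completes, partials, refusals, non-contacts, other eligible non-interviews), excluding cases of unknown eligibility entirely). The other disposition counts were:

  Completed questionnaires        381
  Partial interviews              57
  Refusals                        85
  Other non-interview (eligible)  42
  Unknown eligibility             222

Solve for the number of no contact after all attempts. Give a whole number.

RR5 = 381 / D = 0.477
D = 381 / 0.477 = 798.7
Other denominator terms total 565
no contact after all attempts = 798.7 − 565 ≈ 234

234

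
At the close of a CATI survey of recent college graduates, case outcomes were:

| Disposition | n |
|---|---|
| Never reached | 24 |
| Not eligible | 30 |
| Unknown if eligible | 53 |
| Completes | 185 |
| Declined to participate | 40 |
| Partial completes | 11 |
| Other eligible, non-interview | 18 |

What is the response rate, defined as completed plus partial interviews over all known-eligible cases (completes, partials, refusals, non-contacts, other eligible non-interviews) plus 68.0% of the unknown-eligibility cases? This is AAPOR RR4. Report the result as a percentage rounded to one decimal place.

Num: 185 + 11 = 196
Eligible (known): 185 + 11 + 40 + 24 + 18 = 278
Eligible share of unknowns: 0.6800 × 53 = 36.04
Denominator: 278 + 36.04 = 314.04
RR4 = 196 / 314.04 = 0.6241

62.4%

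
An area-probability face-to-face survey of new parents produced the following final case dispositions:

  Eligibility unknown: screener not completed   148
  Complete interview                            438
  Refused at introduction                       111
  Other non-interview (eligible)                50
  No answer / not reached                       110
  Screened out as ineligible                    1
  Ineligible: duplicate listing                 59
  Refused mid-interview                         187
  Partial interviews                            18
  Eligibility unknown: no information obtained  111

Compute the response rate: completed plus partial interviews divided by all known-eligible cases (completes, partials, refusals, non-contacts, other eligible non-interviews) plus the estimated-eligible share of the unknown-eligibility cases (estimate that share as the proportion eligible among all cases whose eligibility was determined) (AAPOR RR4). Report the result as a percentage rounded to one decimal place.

Declined to participate = 111 + 187 = 298
Eligibility not determined = 148 + 111 = 259
Out of scope = 1 + 59 = 60
Num: 438 + 18 = 456
Determined eligible: 438 + 18 + 298 + 110 + 50 = 914
e = 914 / (914 + 60) = 914 / 974 = 0.9384
e × U: 0.9384 × 259 = 243.05
Denom: 914 + 243.05 = 1157.05
RR4 = 456 / 1157.05 = 0.3941

39.4%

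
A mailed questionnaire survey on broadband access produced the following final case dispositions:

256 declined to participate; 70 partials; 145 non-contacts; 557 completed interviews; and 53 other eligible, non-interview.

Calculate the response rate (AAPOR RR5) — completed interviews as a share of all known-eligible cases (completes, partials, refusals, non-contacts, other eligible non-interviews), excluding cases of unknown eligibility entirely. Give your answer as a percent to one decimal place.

51.5%

Numerator → 557
Denom → 557 + 70 + 256 + 145 + 53 = 1081
RR5 = 557 / 1081 = 0.5153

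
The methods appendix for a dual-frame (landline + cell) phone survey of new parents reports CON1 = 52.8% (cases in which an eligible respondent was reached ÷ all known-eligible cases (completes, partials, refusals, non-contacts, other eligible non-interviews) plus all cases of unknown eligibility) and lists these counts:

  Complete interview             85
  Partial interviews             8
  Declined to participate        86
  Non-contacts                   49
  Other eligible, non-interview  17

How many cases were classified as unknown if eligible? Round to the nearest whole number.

126

Num → 85 + 8 + 86 + 17 = 196
CON1 = 196 / D = 0.528
D = 196 / 0.528 = 371.2
Other denominator terms total 245
unknown if eligible = 371.2 − 245 ≈ 126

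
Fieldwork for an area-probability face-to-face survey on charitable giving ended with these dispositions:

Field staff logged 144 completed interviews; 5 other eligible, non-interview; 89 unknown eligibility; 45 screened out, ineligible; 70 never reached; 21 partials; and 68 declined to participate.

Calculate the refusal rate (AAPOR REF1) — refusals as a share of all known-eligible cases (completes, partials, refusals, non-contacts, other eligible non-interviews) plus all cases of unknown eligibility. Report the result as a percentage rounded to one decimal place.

Top: 68
Base: 144 + 21 + 68 + 70 + 5 + 89 = 397
REF1 = 68 / 397 = 0.1713

17.1%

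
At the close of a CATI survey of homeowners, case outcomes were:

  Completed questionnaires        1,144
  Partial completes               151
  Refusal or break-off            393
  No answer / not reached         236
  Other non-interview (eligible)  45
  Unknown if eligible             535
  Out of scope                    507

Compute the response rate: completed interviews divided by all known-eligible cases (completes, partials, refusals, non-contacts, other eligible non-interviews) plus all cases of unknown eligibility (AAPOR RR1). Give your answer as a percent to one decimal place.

45.7%

Numerator → 1144
Denominator → 1144 + 151 + 393 + 236 + 45 + 535 = 2504
RR1 = 1144 / 2504 = 0.4569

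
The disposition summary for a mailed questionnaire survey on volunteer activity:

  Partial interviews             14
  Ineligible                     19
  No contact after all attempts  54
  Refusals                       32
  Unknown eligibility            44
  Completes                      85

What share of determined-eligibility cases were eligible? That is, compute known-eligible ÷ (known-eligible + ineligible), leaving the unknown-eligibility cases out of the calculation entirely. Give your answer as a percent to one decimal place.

Eligible (known) → 85 + 14 + 32 + 54 = 185
e = 185 / (185 + 19) = 185 / 204 = 0.9069

90.7%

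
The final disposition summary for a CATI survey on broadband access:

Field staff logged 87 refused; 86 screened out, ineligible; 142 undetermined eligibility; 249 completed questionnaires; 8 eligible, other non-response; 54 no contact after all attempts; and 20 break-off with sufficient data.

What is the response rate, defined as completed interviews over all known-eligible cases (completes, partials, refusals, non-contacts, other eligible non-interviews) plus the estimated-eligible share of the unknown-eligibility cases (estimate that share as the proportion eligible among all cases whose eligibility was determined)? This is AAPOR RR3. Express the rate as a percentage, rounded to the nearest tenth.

46.5%

Numerator = 249
Known eligible = 249 + 20 + 87 + 54 + 8 = 418
e = 418 / (418 + 86) = 418 / 504 = 0.8294
Eligible share of unknowns = 0.8294 × 142 = 117.77
Denom = 418 + 117.77 = 535.77
RR3 = 249 / 535.77 = 0.4648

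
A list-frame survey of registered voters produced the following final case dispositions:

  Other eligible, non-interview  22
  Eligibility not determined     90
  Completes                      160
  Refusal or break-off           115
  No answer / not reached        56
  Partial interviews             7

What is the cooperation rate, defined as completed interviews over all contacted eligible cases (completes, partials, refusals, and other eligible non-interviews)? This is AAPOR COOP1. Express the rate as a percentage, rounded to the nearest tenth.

52.6%

Num = 160
Denominator = 160 + 7 + 115 + 22 = 304
COOP1 = 160 / 304 = 0.5263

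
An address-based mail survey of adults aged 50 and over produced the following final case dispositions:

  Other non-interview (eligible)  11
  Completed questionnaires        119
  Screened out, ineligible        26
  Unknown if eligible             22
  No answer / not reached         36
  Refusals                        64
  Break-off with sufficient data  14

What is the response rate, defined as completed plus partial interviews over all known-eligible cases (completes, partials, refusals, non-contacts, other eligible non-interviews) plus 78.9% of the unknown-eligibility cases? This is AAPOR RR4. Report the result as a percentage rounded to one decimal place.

50.9%

Top = 119 + 14 = 133
Determined eligible = 119 + 14 + 64 + 36 + 11 = 244
Eligible share of unknowns = 0.7890 × 22 = 17.36
Denom = 244 + 17.36 = 261.36
RR4 = 133 / 261.36 = 0.5089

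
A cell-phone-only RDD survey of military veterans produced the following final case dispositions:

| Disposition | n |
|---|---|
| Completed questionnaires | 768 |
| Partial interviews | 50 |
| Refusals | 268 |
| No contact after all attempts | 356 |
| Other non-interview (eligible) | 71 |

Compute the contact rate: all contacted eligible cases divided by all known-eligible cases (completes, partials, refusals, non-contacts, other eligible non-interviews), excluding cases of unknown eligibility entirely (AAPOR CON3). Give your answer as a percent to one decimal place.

76.5%

Num → 768 + 50 + 268 + 71 = 1157
Denom → 768 + 50 + 268 + 356 + 71 = 1513
CON3 = 1157 / 1513 = 0.7647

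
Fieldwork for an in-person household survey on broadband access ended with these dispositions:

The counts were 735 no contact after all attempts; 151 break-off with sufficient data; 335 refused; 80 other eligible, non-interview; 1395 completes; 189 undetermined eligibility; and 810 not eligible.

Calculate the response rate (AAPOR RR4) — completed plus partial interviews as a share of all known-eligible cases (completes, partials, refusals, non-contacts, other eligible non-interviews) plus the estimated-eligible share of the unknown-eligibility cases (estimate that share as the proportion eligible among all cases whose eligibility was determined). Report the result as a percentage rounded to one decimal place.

54.4%

Numerator → 1395 + 151 = 1546
Eligible (known) → 1395 + 151 + 335 + 735 + 80 = 2696
e = 2696 / (2696 + 810) = 2696 / 3506 = 0.7690
Eligible share of unknowns → 0.7690 × 189 = 145.34
Base → 2696 + 145.34 = 2841.34
RR4 = 1546 / 2841.34 = 0.5441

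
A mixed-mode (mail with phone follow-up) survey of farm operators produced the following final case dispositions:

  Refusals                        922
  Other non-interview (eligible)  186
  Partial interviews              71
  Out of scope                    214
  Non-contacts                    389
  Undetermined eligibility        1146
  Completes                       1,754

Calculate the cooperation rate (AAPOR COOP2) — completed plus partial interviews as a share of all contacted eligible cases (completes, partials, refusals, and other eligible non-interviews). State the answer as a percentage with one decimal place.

62.2%

Num → 1754 + 71 = 1825
Denom → 1754 + 71 + 922 + 186 = 2933
COOP2 = 1825 / 2933 = 0.6222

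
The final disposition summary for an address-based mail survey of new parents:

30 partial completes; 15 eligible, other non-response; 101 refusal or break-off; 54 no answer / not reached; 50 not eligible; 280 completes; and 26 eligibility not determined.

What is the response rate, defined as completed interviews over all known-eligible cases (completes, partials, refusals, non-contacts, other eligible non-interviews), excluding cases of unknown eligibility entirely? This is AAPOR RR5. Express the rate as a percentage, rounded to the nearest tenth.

Numerator: 280
Denominator: 280 + 30 + 101 + 54 + 15 = 480
RR5 = 280 / 480 = 0.5833

58.3%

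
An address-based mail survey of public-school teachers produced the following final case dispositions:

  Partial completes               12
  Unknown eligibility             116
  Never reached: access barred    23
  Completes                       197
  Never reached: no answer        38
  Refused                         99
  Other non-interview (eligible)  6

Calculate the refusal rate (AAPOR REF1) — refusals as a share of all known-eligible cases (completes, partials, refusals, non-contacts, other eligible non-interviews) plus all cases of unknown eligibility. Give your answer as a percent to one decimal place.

No contact after all attempts = 38 + 23 = 61
Top: 99
Denominator: 197 + 12 + 99 + 61 + 6 + 116 = 491
REF1 = 99 / 491 = 0.2016

20.2%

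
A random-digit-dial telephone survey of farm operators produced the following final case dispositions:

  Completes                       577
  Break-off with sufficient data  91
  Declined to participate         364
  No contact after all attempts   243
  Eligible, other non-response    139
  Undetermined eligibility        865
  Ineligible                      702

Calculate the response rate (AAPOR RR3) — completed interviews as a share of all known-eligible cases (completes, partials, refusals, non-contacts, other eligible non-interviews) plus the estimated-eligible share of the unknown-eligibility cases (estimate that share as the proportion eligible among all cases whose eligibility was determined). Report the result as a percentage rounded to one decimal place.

Top: 577
Determined eligible: 577 + 91 + 364 + 243 + 139 = 1414
e = 1414 / (1414 + 702) = 1414 / 2116 = 0.6682
Eligible share of unknowns: 0.6682 × 865 = 577.99
Denominator: 1414 + 577.99 = 1991.99
RR3 = 577 / 1991.99 = 0.2897

29.0%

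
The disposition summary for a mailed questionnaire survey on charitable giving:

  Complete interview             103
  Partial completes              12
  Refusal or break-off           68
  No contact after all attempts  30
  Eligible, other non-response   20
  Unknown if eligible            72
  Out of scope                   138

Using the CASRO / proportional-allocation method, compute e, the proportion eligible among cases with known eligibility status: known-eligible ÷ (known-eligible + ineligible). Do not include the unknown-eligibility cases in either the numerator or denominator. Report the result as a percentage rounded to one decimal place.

62.8%

Eligible (known) = 103 + 12 + 68 + 30 + 20 = 233
e = 233 / (233 + 138) = 233 / 371 = 0.6280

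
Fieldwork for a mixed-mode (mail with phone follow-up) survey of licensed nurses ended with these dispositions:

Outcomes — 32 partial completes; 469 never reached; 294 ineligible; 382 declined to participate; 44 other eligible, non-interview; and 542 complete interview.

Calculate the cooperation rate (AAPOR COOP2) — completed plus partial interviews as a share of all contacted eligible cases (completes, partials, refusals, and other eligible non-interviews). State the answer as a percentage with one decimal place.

57.4%

Num → 542 + 32 = 574
Base → 542 + 32 + 382 + 44 = 1000
COOP2 = 574 / 1000 = 0.5740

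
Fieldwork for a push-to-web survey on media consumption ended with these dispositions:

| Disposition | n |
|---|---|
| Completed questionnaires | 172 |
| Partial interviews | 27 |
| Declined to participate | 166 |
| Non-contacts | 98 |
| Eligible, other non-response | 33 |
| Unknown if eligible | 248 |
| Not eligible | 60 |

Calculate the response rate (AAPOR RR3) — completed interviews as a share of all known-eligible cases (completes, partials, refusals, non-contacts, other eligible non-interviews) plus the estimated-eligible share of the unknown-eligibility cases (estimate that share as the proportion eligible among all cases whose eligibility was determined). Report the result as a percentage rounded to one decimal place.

Num: 172
Known eligible: 172 + 27 + 166 + 98 + 33 = 496
e = 496 / (496 + 60) = 496 / 556 = 0.8921
Estimated eligible among unknowns: 0.8921 × 248 = 221.24
Base: 496 + 221.24 = 717.24
RR3 = 172 / 717.24 = 0.2398

24.0%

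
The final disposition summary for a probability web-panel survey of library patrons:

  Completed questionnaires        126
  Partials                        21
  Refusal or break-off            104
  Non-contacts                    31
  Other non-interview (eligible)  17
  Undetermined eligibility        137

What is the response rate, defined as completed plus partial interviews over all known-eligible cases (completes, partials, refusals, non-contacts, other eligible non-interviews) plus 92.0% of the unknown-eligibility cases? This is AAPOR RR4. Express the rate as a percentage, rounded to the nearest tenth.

34.6%

Num: 126 + 21 = 147
Determined eligible: 126 + 21 + 104 + 31 + 17 = 299
e × U: 0.9200 × 137 = 126.04
Denominator: 299 + 126.04 = 425.04
RR4 = 147 / 425.04 = 0.3458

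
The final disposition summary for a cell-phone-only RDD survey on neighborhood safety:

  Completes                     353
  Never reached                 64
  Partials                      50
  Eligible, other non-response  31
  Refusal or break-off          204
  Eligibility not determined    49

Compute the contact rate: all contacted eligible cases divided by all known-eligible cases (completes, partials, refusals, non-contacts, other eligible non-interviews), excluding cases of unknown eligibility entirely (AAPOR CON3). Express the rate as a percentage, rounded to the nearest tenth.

90.9%

Num → 353 + 50 + 204 + 31 = 638
Denominator → 353 + 50 + 204 + 64 + 31 = 702
CON3 = 638 / 702 = 0.9088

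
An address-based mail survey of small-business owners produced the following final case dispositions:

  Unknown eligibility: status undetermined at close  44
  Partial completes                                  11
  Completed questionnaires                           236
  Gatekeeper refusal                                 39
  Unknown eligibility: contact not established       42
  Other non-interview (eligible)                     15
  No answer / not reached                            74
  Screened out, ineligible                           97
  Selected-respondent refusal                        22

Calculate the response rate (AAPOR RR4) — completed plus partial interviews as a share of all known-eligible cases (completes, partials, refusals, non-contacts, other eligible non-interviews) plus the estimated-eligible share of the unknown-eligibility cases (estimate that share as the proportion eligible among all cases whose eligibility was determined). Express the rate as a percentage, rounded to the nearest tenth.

Refusals = 39 + 22 = 61
Unknown eligibility = 42 + 44 = 86
Num: 236 + 11 = 247
Eligible (known): 236 + 11 + 61 + 74 + 15 = 397
e = 397 / (397 + 97) = 397 / 494 = 0.8036
Eligible share of unknowns: 0.8036 × 86 = 69.11
Base: 397 + 69.11 = 466.11
RR4 = 247 / 466.11 = 0.5299

53.0%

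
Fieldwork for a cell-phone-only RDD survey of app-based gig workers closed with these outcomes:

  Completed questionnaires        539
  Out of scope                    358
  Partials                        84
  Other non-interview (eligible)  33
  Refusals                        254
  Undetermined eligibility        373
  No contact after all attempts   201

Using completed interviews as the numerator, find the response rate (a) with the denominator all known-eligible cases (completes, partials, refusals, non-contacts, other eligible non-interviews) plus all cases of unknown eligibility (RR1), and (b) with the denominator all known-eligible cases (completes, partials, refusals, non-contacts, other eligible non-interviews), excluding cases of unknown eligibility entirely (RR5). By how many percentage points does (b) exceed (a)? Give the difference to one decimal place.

Num → 539
Denominator → 539 + 84 + 254 + 201 + 33 + 373 = 1484
RR1 = 539 / 1484 = 0.3632
Denominator → 539 + 84 + 254 + 201 + 33 = 1111
RR5 = 539 / 1111 = 0.4851
Difference = 48.51 − 36.32 = 12.19 percentage points

12.2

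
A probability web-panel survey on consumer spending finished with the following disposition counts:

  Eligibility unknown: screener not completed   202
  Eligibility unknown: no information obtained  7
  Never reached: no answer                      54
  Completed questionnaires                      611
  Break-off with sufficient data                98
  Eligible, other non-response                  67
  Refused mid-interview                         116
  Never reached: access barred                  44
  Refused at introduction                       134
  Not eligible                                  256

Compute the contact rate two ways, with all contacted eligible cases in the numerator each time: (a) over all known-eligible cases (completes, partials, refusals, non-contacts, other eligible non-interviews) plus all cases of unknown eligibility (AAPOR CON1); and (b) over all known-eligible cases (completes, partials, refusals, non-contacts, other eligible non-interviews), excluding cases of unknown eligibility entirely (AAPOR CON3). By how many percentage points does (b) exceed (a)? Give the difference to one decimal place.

Refusal or break-off = 134 + 116 = 250
Never reached = 54 + 44 = 98
Unknown eligibility = 202 + 7 = 209
Numerator: 611 + 98 + 250 + 67 = 1026
Base: 611 + 98 + 250 + 98 + 67 + 209 = 1333
CON1 = 1026 / 1333 = 0.7697
Base: 611 + 98 + 250 + 98 + 67 = 1124
CON3 = 1026 / 1124 = 0.9128
Difference = 91.28 − 76.97 = 14.31 percentage points

14.3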